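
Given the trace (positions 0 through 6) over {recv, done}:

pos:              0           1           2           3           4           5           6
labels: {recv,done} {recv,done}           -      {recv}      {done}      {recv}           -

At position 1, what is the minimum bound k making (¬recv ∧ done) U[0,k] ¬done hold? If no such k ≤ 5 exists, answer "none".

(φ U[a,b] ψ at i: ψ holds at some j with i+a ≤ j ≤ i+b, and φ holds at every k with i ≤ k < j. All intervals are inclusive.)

none

Need earliest j ≥ 1 with ¬done, and (¬recv ∧ done) at every k in [1,j-1].
  j=1: rhs fails.
  j=2: rhs holds but lhs fails at k=1.
  j=3: rhs holds but lhs fails at k=1.
  j=4: rhs fails.
  j=5: rhs holds but lhs fails at k=1.
  j=6: rhs holds but lhs fails at k=1.
No witness within the range → none.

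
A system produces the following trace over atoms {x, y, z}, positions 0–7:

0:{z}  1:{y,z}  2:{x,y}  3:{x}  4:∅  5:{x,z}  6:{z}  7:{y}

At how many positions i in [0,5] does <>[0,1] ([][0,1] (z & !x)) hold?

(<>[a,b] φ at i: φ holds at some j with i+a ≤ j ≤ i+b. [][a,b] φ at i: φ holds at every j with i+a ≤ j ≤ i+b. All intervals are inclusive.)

1

Evaluate at each i in [0,5]:
  i=0: ✓ (witness j=0)
  i=1: ✗ (none in [1,2])
  i=2: ✗ (none in [2,3])
  i=3: ✗ (none in [3,4])
  i=4: ✗ (none in [4,5])
  i=5: ✗ (none in [5,6])
Positions where it holds: {0} → 1.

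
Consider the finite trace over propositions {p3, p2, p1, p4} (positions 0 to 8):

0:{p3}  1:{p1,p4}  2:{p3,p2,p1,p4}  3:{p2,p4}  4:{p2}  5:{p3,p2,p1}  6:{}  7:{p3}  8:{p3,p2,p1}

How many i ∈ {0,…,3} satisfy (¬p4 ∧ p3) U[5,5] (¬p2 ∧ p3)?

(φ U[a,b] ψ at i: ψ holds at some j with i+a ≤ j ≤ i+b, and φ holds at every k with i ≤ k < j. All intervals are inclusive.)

Evaluate at each i in [0,3]:
  i=0: ✗ (no rhs in [5,5])
  i=1: ✗ (no rhs in [6,6])
  i=2: ✗ (lhs fails at k=2 before rhs at j=7)
  i=3: ✗ (no rhs in [8,8])
Positions where it holds: {} → 0.

0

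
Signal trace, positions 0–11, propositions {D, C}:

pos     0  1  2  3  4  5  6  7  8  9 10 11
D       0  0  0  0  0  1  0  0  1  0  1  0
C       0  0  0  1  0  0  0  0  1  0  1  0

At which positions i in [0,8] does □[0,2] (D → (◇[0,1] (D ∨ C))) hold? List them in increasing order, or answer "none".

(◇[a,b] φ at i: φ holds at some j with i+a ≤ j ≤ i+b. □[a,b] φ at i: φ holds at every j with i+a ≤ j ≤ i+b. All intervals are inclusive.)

0, 1, 2, 3, 4, 5, 6, 7, 8

Evaluate at each i in [0,8]:
  i=0: ✓ (all of [0,2])
  i=1: ✓ (all of [1,3])
  i=2: ✓ (all of [2,4])
  i=3: ✓ (all of [3,5])
  i=4: ✓ (all of [4,6])
  i=5: ✓ (all of [5,7])
  i=6: ✓ (all of [6,8])
  i=7: ✓ (all of [7,9])
  i=8: ✓ (all of [8,10])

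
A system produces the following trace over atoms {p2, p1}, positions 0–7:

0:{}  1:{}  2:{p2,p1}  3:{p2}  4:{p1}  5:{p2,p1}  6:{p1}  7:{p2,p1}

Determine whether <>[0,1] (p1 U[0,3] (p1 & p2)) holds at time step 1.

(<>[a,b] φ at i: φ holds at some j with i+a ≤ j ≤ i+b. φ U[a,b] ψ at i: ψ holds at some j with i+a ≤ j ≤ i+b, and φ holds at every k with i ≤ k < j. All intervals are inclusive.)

Check (p1 U[0,3] (p1 & p2)) at each j in [1,2]:
  j=1: fails
  j=2: holds
Found at j=2 → formula holds.

True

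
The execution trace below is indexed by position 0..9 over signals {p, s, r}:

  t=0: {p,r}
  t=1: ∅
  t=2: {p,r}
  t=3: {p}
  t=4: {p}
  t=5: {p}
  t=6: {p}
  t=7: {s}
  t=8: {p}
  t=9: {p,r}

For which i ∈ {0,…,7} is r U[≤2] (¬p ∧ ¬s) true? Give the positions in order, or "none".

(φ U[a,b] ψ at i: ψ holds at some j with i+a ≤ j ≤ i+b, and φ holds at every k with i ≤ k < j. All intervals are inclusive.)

Evaluate at each i in [0,7]:
  i=0: ✓ (rhs at j=1; lhs holds on [0,0])
  i=1: ✓ (rhs at j=1)
  i=2: ✗ (no rhs in [2,4])
  i=3: ✗ (no rhs in [3,5])
  i=4: ✗ (no rhs in [4,6])
  i=5: ✗ (no rhs in [5,7])
  i=6: ✗ (no rhs in [6,8])
  i=7: ✗ (no rhs in [7,9])

0, 1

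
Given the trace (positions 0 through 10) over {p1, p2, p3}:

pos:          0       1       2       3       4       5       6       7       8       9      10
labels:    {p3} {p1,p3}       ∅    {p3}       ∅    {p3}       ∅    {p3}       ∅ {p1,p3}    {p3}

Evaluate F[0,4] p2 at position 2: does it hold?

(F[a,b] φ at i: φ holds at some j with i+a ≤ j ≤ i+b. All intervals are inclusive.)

Check p2 at each j in [2,6]:
  j=2: false
  j=3: false
  j=4: false
  j=5: false
  j=6: false
No position in the window satisfies it → formula fails.

Does not hold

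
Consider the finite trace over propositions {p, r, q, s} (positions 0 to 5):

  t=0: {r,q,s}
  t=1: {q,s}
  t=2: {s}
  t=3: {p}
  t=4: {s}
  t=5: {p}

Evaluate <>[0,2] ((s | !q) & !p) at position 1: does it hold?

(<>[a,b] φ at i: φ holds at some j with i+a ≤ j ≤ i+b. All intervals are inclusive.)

Check ((s | !q) & !p) at each j in [1,3]:
  j=1: true
  j=2: true
  j=3: false
Found at j=1 → formula holds.

True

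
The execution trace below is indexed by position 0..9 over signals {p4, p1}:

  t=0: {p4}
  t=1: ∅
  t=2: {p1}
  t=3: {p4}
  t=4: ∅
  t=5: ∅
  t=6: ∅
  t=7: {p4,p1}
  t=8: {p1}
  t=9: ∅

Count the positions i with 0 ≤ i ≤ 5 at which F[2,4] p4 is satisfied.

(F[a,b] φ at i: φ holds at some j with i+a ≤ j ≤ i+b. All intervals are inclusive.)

5

Evaluate at each i in [0,5]:
  i=0: ✓ (witness j=3)
  i=1: ✓ (witness j=3)
  i=2: ✗ (none in [4,6])
  i=3: ✓ (witness j=7)
  i=4: ✓ (witness j=7)
  i=5: ✓ (witness j=7)
Positions where it holds: {0, 1, 3, 4, 5} → 5.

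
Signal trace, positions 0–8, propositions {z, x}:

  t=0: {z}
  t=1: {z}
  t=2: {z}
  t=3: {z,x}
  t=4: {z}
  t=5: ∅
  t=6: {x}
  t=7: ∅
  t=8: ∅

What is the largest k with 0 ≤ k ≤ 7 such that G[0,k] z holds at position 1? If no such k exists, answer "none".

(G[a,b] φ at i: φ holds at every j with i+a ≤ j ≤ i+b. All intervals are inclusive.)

z must hold from j=1 onward; find where it first fails.
  j=1: holds
  j=2: holds
  j=3: holds
  j=4: holds
  j=5: fails
Holds on [1,4], so largest k = 3.

3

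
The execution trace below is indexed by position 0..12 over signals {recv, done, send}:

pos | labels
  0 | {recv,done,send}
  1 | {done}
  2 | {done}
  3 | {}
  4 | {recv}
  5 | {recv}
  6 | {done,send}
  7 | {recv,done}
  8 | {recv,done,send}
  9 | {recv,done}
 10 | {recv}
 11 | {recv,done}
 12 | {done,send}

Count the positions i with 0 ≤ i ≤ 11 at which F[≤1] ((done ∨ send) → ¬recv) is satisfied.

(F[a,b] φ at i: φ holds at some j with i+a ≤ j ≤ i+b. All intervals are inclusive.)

10

Evaluate at each i in [0,11]:
  i=0: ✓ (witness j=1)
  i=1: ✓ (witness j=1)
  i=2: ✓ (witness j=2)
  i=3: ✓ (witness j=3)
  i=4: ✓ (witness j=4)
  i=5: ✓ (witness j=5)
  i=6: ✓ (witness j=6)
  i=7: ✗ (none in [7,8])
  i=8: ✗ (none in [8,9])
  i=9: ✓ (witness j=10)
  i=10: ✓ (witness j=10)
  i=11: ✓ (witness j=12)
Positions where it holds: {0, 1, 2, 3, 4, 5, 6, 9, 10, 11} → 10.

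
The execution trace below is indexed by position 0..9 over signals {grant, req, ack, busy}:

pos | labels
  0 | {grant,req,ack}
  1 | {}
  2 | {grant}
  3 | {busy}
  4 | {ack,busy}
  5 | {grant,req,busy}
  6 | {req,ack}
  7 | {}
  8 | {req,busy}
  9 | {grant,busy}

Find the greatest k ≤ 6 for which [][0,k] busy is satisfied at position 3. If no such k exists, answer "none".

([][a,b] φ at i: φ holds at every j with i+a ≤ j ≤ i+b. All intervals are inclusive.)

busy must hold from j=3 onward; find where it first fails.
  j=3: holds
  j=4: holds
  j=5: holds
  j=6: fails
Holds on [3,5], so largest k = 2.

2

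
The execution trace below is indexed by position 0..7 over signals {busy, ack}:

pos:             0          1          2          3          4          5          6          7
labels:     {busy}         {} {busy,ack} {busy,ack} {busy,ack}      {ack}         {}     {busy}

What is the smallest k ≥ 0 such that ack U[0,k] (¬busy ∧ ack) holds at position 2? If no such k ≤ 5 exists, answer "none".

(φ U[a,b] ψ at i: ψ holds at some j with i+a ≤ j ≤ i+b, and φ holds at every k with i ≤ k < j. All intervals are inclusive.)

Need earliest j ≥ 2 with (¬busy ∧ ack), and ack at every k in [2,j-1].
  j=2: rhs fails.
  j=3: rhs fails.
  j=4: rhs fails.
  j=5: rhs holds; lhs holds on [2,4]. k = 3.

3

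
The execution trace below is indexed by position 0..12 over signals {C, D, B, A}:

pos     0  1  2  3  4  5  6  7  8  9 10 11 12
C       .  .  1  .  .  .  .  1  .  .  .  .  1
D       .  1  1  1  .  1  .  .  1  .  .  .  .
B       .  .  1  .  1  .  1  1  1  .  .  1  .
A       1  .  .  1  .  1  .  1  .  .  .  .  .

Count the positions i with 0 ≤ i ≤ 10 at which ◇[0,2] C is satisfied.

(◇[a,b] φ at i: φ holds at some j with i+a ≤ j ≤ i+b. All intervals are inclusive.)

7

Evaluate at each i in [0,10]:
  i=0: ✓ (witness j=2)
  i=1: ✓ (witness j=2)
  i=2: ✓ (witness j=2)
  i=3: ✗ (none in [3,5])
  i=4: ✗ (none in [4,6])
  i=5: ✓ (witness j=7)
  i=6: ✓ (witness j=7)
  i=7: ✓ (witness j=7)
  i=8: ✗ (none in [8,10])
  i=9: ✗ (none in [9,11])
  i=10: ✓ (witness j=12)
Positions where it holds: {0, 1, 2, 5, 6, 7, 10} → 7.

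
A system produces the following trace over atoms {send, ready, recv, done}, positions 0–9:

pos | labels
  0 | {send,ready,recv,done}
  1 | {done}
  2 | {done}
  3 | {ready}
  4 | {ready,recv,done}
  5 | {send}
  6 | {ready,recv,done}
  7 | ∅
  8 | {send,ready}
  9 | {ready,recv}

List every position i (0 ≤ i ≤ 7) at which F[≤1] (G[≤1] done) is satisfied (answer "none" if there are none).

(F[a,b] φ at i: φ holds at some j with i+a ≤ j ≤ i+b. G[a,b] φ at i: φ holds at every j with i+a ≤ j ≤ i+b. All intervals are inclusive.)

Evaluate at each i in [0,7]:
  i=0: ✓ (witness j=0)
  i=1: ✓ (witness j=1)
  i=2: ✗ (none in [2,3])
  i=3: ✗ (none in [3,4])
  i=4: ✗ (none in [4,5])
  i=5: ✗ (none in [5,6])
  i=6: ✗ (none in [6,7])
  i=7: ✗ (none in [7,8])

0, 1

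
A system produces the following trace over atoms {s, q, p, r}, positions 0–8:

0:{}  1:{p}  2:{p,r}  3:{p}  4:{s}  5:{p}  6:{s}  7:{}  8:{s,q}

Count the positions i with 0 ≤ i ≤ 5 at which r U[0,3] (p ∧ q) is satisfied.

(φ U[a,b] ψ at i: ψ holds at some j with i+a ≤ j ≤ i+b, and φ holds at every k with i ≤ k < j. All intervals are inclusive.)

Evaluate at each i in [0,5]:
  i=0: ✗ (no rhs in [0,3])
  i=1: ✗ (no rhs in [1,4])
  i=2: ✗ (no rhs in [2,5])
  i=3: ✗ (no rhs in [3,6])
  i=4: ✗ (no rhs in [4,7])
  i=5: ✗ (no rhs in [5,8])
Positions where it holds: {} → 0.

0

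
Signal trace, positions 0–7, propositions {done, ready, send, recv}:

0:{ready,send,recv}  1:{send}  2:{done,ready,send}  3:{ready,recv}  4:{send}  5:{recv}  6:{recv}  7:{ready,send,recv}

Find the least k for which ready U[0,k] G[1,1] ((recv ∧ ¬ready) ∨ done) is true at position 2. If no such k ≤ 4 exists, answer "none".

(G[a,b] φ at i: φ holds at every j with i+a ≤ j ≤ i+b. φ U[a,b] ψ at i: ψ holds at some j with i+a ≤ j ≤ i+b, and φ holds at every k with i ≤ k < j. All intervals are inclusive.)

2

Need earliest j ≥ 2 with G[1,1] ((recv ∧ ¬ready) ∨ done), and ready at every k in [2,j-1].
  j=2: rhs fails.
  j=3: rhs fails.
  j=4: rhs holds; lhs holds on [2,3]. k = 2.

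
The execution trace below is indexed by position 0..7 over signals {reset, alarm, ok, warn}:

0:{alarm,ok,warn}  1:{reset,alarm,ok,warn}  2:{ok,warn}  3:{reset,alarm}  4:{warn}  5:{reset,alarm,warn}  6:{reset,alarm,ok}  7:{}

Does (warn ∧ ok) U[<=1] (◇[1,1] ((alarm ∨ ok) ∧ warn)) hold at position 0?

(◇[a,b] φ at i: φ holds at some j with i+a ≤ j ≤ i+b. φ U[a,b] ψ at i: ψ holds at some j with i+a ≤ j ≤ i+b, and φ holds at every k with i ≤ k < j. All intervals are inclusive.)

Need some j in [0,1] with ◇[1,1] ((alarm ∨ ok) ∧ warn), and (warn ∧ ok) at every k in [0,j-1].
  j=0: ◇[1,1] ((alarm ∨ ok) ∧ warn) holds; no prefix to check → satisfied.

True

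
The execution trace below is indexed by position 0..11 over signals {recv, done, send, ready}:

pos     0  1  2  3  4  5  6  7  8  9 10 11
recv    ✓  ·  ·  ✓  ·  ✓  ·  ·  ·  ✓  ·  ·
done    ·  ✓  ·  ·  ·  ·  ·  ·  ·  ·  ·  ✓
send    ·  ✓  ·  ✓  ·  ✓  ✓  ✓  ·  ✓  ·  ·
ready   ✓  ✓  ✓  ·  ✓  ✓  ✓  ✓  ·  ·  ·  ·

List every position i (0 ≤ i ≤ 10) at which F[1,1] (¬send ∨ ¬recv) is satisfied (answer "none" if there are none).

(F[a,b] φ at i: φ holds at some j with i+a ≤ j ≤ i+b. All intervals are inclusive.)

Evaluate at each i in [0,10]:
  i=0: ✓ (witness j=1)
  i=1: ✓ (witness j=2)
  i=2: ✗ (none in [3,3])
  i=3: ✓ (witness j=4)
  i=4: ✗ (none in [5,5])
  i=5: ✓ (witness j=6)
  i=6: ✓ (witness j=7)
  i=7: ✓ (witness j=8)
  i=8: ✗ (none in [9,9])
  i=9: ✓ (witness j=10)
  i=10: ✓ (witness j=11)

0, 1, 3, 5, 6, 7, 9, 10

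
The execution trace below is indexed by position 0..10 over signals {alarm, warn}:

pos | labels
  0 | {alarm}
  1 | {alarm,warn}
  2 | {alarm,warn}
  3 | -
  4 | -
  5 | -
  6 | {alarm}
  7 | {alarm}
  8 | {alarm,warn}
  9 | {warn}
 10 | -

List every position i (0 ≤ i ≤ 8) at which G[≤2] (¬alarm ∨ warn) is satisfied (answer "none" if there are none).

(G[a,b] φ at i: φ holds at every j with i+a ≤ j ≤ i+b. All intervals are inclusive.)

1, 2, 3, 8

Evaluate at each i in [0,8]:
  i=0: ✗ (fails at j=0)
  i=1: ✓ (all of [1,3])
  i=2: ✓ (all of [2,4])
  i=3: ✓ (all of [3,5])
  i=4: ✗ (fails at j=6)
  i=5: ✗ (fails at j=6)
  i=6: ✗ (fails at j=6)
  i=7: ✗ (fails at j=7)
  i=8: ✓ (all of [8,10])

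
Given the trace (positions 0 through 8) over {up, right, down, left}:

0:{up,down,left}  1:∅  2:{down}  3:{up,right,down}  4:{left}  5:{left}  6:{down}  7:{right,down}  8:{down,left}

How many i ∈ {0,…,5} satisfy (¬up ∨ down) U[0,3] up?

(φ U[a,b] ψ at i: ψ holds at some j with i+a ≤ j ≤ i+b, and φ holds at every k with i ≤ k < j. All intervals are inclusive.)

4

Evaluate at each i in [0,5]:
  i=0: ✓ (rhs at j=0)
  i=1: ✓ (rhs at j=3; lhs holds on [1,2])
  i=2: ✓ (rhs at j=3; lhs holds on [2,2])
  i=3: ✓ (rhs at j=3)
  i=4: ✗ (no rhs in [4,7])
  i=5: ✗ (no rhs in [5,8])
Positions where it holds: {0, 1, 2, 3} → 4.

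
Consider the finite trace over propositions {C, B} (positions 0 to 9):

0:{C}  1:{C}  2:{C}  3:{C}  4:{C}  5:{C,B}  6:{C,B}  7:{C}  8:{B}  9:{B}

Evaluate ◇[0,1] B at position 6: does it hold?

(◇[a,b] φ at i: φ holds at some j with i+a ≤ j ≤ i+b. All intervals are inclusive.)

Check B at each j in [6,7]:
  j=6: true
  j=7: false
Found at j=6 → formula holds.

Holds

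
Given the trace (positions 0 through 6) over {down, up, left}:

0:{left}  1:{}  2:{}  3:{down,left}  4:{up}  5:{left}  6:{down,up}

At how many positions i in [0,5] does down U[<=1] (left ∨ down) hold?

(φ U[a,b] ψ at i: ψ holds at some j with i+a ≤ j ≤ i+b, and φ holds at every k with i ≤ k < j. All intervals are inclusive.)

Evaluate at each i in [0,5]:
  i=0: ✓ (rhs at j=0)
  i=1: ✗ (no rhs in [1,2])
  i=2: ✗ (lhs fails at k=2 before rhs at j=3)
  i=3: ✓ (rhs at j=3)
  i=4: ✗ (lhs fails at k=4 before rhs at j=5)
  i=5: ✓ (rhs at j=5)
Positions where it holds: {0, 3, 5} → 3.

3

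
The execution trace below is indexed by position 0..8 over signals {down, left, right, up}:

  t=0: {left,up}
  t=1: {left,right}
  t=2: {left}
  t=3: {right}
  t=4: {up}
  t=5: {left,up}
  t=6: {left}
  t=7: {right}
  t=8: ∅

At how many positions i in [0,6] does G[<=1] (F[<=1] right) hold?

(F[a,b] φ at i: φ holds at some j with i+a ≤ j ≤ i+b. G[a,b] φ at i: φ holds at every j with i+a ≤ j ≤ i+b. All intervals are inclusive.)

4

Evaluate at each i in [0,6]:
  i=0: ✓ (all of [0,1])
  i=1: ✓ (all of [1,2])
  i=2: ✓ (all of [2,3])
  i=3: ✗ (fails at j=4)
  i=4: ✗ (fails at j=4)
  i=5: ✗ (fails at j=5)
  i=6: ✓ (all of [6,7])
Positions where it holds: {0, 1, 2, 6} → 4.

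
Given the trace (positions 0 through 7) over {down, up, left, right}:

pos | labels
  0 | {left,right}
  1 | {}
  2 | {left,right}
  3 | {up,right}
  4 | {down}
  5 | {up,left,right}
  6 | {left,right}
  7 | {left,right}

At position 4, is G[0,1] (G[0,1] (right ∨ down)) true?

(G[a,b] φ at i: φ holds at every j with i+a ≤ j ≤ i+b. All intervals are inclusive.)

Yes

Check G[0,1] (right ∨ down) at every j in [4,5]:
  j=4: holds on [4,5]
  j=5: holds on [5,6]
All positions satisfy it → formula holds.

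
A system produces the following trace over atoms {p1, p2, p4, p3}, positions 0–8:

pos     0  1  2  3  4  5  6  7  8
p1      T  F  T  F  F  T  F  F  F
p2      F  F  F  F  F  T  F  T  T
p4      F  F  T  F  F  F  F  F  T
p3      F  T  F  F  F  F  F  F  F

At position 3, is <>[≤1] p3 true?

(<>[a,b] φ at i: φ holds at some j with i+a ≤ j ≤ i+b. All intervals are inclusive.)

Check p3 at each j in [3,4]:
  j=3: false
  j=4: false
No position in the window satisfies it → formula fails.

False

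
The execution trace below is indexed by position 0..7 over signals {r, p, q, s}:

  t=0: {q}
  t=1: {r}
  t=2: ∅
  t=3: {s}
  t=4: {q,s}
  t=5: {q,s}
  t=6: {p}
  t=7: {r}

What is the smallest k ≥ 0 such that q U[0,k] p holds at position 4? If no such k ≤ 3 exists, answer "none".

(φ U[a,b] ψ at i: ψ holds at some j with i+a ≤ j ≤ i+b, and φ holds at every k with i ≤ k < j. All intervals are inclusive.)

Need earliest j ≥ 4 with p, and q at every k in [4,j-1].
  j=4: rhs fails.
  j=5: rhs fails.
  j=6: rhs holds; lhs holds on [4,5]. k = 2.

2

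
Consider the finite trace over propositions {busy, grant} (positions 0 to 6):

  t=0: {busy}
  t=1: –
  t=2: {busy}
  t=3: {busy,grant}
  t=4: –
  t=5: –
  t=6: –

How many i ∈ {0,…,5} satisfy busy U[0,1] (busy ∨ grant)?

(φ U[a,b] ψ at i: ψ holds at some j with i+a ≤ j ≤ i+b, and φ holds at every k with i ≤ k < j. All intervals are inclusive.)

Evaluate at each i in [0,5]:
  i=0: ✓ (rhs at j=0)
  i=1: ✗ (lhs fails at k=1 before rhs at j=2)
  i=2: ✓ (rhs at j=2)
  i=3: ✓ (rhs at j=3)
  i=4: ✗ (no rhs in [4,5])
  i=5: ✗ (no rhs in [5,6])
Positions where it holds: {0, 2, 3} → 3.

3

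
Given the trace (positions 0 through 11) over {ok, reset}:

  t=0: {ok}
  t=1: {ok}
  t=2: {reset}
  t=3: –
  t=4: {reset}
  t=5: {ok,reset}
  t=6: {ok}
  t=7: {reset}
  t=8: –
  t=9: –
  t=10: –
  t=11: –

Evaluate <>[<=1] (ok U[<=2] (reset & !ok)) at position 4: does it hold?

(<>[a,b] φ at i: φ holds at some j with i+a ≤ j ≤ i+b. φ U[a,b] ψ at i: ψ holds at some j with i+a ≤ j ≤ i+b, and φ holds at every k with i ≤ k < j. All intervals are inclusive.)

True

Check (ok U[<=2] (reset & !ok)) at each j in [4,5]:
  j=4: holds
  j=5: holds
Found at j=4 → formula holds.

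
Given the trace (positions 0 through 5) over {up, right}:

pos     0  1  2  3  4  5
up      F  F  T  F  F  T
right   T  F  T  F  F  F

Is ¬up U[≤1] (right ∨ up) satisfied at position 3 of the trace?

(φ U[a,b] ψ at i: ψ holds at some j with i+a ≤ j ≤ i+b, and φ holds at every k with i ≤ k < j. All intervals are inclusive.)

No

Need some j in [3,4] with (right ∨ up), and ¬up at every k in [3,j-1].
  j=3: (right ∨ up) false.
  j=4: (right ∨ up) false.
No j in the window works → until fails.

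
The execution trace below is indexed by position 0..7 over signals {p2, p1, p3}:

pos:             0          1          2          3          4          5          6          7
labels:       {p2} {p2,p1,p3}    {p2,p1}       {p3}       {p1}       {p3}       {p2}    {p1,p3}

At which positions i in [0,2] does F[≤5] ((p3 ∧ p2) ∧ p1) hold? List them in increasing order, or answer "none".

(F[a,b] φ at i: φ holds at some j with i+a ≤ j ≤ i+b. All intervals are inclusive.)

Evaluate at each i in [0,2]:
  i=0: ✓ (witness j=1)
  i=1: ✓ (witness j=1)
  i=2: ✗ (none in [2,7])

0, 1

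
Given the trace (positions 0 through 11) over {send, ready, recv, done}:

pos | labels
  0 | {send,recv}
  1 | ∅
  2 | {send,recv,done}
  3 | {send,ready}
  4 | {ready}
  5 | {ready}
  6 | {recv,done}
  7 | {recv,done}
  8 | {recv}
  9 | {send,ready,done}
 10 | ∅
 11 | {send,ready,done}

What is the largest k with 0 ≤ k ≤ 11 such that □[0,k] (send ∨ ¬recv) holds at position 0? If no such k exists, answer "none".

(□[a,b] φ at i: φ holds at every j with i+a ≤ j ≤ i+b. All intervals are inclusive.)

5

(send ∨ ¬recv) must hold from j=0 onward; find where it first fails.
  j=0: holds
  j=1: holds
  j=2: holds
  j=3: holds
  j=4: holds
  j=5: holds
  j=6: fails
Holds on [0,5], so largest k = 5.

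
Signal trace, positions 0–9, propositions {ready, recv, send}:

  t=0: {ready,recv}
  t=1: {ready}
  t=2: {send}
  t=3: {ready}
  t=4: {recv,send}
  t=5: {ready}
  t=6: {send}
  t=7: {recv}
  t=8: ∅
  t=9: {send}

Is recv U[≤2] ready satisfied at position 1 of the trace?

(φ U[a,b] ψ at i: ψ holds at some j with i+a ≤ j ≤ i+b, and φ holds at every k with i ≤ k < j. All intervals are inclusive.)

Holds

Need some j in [1,3] with ready, and recv at every k in [1,j-1].
  j=1: ready holds; no prefix to check → satisfied.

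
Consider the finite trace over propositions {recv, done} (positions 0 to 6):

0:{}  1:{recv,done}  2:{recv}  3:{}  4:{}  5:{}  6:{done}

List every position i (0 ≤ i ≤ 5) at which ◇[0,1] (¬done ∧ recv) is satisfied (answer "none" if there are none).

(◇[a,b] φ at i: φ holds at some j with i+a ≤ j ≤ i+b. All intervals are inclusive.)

Evaluate at each i in [0,5]:
  i=0: ✗ (none in [0,1])
  i=1: ✓ (witness j=2)
  i=2: ✓ (witness j=2)
  i=3: ✗ (none in [3,4])
  i=4: ✗ (none in [4,5])
  i=5: ✗ (none in [5,6])

1, 2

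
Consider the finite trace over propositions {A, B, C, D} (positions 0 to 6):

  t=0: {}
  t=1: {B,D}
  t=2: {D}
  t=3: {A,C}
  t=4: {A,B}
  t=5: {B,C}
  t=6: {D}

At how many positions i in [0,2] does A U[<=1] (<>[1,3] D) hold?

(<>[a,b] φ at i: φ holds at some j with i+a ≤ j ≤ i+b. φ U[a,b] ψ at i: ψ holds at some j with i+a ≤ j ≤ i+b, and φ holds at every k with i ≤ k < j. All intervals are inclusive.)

2

Evaluate at each i in [0,2]:
  i=0: ✓ (rhs at j=0)
  i=1: ✓ (rhs at j=1)
  i=2: ✗ (lhs fails at k=2 before rhs at j=3)
Positions where it holds: {0, 1} → 2.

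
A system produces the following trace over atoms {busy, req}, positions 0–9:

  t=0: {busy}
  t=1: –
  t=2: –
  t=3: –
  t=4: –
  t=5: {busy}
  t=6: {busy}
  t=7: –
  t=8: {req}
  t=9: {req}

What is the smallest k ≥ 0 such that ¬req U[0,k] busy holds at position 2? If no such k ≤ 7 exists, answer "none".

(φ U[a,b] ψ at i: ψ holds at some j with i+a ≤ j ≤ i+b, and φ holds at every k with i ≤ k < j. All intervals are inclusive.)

3

Need earliest j ≥ 2 with busy, and ¬req at every k in [2,j-1].
  j=2: rhs fails.
  j=3: rhs fails.
  j=4: rhs fails.
  j=5: rhs holds; lhs holds on [2,4]. k = 3.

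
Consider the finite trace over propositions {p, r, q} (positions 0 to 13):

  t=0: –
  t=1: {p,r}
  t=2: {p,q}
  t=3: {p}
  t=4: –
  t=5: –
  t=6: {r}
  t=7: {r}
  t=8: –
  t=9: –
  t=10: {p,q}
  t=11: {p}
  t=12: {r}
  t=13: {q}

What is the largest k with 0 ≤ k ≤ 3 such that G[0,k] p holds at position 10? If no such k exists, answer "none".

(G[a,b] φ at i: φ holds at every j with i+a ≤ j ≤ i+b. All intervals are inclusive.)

1

p must hold from j=10 onward; find where it first fails.
  j=10: holds
  j=11: holds
  j=12: fails
Holds on [10,11], so largest k = 1.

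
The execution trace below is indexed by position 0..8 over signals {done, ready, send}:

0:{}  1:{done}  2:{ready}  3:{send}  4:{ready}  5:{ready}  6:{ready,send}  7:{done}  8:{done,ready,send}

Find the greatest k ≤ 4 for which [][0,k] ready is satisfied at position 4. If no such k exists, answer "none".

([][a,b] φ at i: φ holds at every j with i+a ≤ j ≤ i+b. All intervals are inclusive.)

ready must hold from j=4 onward; find where it first fails.
  j=4: holds
  j=5: holds
  j=6: holds
  j=7: fails
Holds on [4,6], so largest k = 2.

2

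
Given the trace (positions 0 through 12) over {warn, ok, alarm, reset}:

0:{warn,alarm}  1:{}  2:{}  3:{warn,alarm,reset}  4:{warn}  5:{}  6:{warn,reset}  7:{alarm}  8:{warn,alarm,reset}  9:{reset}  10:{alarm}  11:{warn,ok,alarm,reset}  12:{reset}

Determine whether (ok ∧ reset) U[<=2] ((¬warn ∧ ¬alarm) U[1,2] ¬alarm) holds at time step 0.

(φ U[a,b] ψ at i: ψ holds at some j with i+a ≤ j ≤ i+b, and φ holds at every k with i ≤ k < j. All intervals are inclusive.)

No

Need some j in [0,2] with ((¬warn ∧ ¬alarm) U[1,2] ¬alarm), and (ok ∧ reset) at every k in [0,j-1].
  j=0: ((¬warn ∧ ¬alarm) U[1,2] ¬alarm) — fails.
  j=1: ((¬warn ∧ ¬alarm) U[1,2] ¬alarm) holds, but (ok ∧ reset) fails at k=0 → not this j.
  j=2: ((¬warn ∧ ¬alarm) U[1,2] ¬alarm) — fails.
No j in the window works → until fails.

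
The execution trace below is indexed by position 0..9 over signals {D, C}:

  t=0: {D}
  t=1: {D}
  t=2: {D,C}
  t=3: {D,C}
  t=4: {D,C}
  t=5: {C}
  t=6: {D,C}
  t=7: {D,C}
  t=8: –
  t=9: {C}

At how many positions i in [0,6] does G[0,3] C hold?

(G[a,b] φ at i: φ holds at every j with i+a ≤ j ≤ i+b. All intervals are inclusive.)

Evaluate at each i in [0,6]:
  i=0: ✗ (fails at j=0)
  i=1: ✗ (fails at j=1)
  i=2: ✓ (all of [2,5])
  i=3: ✓ (all of [3,6])
  i=4: ✓ (all of [4,7])
  i=5: ✗ (fails at j=8)
  i=6: ✗ (fails at j=8)
Positions where it holds: {2, 3, 4} → 3.

3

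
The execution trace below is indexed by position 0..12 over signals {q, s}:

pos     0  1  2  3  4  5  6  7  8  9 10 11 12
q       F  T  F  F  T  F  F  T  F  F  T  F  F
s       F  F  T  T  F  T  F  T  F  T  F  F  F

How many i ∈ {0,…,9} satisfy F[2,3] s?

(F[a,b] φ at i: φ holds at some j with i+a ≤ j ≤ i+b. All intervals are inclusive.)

8

Evaluate at each i in [0,9]:
  i=0: ✓ (witness j=2)
  i=1: ✓ (witness j=3)
  i=2: ✓ (witness j=5)
  i=3: ✓ (witness j=5)
  i=4: ✓ (witness j=7)
  i=5: ✓ (witness j=7)
  i=6: ✓ (witness j=9)
  i=7: ✓ (witness j=9)
  i=8: ✗ (none in [10,11])
  i=9: ✗ (none in [11,12])
Positions where it holds: {0, 1, 2, 3, 4, 5, 6, 7} → 8.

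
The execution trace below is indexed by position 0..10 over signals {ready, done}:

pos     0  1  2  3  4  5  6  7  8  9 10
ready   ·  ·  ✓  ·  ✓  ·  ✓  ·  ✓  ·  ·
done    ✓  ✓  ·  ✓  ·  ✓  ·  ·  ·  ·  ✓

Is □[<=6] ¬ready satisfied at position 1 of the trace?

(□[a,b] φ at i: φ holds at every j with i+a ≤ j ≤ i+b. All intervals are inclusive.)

Does not hold

Check ¬ready at every j in [1,7]:
  j=1: true
  j=2: false
  j=3: true
  j=4: false
  j=5: true
  j=6: false
  j=7: true
Fails at j=2 → formula fails.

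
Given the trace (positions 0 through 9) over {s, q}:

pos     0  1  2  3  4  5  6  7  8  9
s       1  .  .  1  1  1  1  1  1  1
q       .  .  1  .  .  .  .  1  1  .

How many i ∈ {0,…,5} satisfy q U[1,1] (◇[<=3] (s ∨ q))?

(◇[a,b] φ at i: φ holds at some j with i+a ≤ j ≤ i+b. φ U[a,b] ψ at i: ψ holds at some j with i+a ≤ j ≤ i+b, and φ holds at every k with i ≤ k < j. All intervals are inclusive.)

1

Evaluate at each i in [0,5]:
  i=0: ✗ (lhs fails at k=0 before rhs at j=1)
  i=1: ✗ (lhs fails at k=1 before rhs at j=2)
  i=2: ✓ (rhs at j=3; lhs holds on [2,2])
  i=3: ✗ (lhs fails at k=3 before rhs at j=4)
  i=4: ✗ (lhs fails at k=4 before rhs at j=5)
  i=5: ✗ (lhs fails at k=5 before rhs at j=6)
Positions where it holds: {2} → 1.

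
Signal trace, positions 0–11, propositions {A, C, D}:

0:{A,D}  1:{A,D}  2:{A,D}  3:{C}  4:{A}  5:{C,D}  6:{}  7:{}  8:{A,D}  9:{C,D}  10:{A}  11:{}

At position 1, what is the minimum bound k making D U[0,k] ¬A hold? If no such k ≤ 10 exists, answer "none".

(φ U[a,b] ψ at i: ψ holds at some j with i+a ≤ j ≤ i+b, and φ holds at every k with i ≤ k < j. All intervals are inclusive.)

2

Need earliest j ≥ 1 with ¬A, and D at every k in [1,j-1].
  j=1: rhs fails.
  j=2: rhs fails.
  j=3: rhs holds; lhs holds on [1,2]. k = 2.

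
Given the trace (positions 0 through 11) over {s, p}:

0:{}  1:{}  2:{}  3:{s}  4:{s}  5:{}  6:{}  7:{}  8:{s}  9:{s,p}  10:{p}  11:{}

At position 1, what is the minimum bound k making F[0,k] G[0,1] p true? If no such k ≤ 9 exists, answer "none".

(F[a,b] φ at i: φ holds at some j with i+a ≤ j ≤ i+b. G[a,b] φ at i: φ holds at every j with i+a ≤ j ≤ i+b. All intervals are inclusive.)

Scan j = 1,2,… for G[0,1] p:
  j=1: fails
  j=2: fails
  j=3: fails
  j=4: fails
  j=5: fails
  j=6: fails
  j=7: fails
  j=8: fails
  j=9: holds
First hit at j=9, so smallest k = 9-1 = 8.

8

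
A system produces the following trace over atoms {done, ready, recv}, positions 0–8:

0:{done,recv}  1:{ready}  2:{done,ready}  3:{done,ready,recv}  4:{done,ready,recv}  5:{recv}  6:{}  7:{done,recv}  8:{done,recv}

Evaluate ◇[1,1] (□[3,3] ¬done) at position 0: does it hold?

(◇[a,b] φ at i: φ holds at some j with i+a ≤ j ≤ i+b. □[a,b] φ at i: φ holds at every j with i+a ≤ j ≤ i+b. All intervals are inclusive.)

No

Check □[3,3] ¬done at each j in [1,1]:
  j=1: fails at 4
No position in the window satisfies it → formula fails.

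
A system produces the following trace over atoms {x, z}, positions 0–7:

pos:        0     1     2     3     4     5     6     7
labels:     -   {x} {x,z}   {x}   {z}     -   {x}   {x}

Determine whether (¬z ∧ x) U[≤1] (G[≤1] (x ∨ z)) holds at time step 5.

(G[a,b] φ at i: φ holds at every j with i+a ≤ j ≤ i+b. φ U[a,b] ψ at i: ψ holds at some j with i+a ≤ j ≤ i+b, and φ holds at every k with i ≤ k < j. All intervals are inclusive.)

Need some j in [5,6] with G[≤1] (x ∨ z), and (¬z ∧ x) at every k in [5,j-1].
  j=5: G[≤1] (x ∨ z) — fails at 5.
  j=6: G[≤1] (x ∨ z) holds, but (¬z ∧ x) fails at k=5 → not this j.
No j in the window works → until fails.

Does not hold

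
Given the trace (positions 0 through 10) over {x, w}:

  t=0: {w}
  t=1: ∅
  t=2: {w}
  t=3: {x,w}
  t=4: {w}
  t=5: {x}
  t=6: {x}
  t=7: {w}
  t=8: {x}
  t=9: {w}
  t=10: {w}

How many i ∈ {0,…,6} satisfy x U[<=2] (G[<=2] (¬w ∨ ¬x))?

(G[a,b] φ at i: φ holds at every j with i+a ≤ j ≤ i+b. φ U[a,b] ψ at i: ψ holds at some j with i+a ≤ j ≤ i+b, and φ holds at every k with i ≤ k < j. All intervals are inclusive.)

Evaluate at each i in [0,6]:
  i=0: ✓ (rhs at j=0)
  i=1: ✗ (no rhs in [1,3])
  i=2: ✗ (lhs fails at k=2 before rhs at j=4)
  i=3: ✓ (rhs at j=4; lhs holds on [3,3])
  i=4: ✓ (rhs at j=4)
  i=5: ✓ (rhs at j=5)
  i=6: ✓ (rhs at j=6)
Positions where it holds: {0, 3, 4, 5, 6} → 5.

5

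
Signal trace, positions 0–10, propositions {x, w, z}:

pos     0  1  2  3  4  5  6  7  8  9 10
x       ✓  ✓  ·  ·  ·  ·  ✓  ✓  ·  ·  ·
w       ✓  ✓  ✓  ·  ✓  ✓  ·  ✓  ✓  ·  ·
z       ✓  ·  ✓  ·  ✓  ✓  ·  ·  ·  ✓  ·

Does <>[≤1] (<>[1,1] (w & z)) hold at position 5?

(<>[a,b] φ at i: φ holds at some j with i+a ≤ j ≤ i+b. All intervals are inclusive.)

No

Check <>[1,1] (w & z) at each j in [5,6]:
  j=5: fails (none in [6,6])
  j=6: fails (none in [7,7])
No position in the window satisfies it → formula fails.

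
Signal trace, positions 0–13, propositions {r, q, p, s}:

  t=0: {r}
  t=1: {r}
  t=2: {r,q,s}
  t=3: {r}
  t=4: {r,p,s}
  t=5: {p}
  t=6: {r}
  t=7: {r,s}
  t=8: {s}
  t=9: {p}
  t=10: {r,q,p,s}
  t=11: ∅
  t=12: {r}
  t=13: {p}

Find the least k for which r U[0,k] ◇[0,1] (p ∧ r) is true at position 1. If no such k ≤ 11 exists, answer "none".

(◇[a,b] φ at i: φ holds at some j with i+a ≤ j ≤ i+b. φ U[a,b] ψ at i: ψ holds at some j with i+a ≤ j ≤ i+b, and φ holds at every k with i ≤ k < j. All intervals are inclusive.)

Need earliest j ≥ 1 with ◇[0,1] (p ∧ r), and r at every k in [1,j-1].
  j=1: rhs fails.
  j=2: rhs fails.
  j=3: rhs holds; lhs holds on [1,2]. k = 2.

2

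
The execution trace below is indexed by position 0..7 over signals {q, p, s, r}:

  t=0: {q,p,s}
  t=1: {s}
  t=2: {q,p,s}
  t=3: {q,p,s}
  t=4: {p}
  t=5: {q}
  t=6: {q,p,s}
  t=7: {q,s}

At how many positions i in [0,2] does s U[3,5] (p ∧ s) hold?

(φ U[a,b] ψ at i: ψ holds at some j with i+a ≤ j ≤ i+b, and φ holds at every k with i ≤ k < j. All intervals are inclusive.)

1

Evaluate at each i in [0,2]:
  i=0: ✓ (rhs at j=3; lhs holds on [0,2])
  i=1: ✗ (lhs fails at k=4 before rhs at j=6)
  i=2: ✗ (lhs fails at k=4 before rhs at j=6)
Positions where it holds: {0} → 1.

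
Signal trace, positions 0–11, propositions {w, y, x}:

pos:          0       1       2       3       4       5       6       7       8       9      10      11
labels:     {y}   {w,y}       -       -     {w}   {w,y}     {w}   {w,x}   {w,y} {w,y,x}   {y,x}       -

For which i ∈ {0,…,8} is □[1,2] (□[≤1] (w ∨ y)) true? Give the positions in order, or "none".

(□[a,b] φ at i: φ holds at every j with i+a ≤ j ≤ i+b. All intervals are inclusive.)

Evaluate at each i in [0,8]:
  i=0: ✗ (fails at j=1)
  i=1: ✗ (fails at j=2)
  i=2: ✗ (fails at j=3)
  i=3: ✓ (all of [4,5])
  i=4: ✓ (all of [5,6])
  i=5: ✓ (all of [6,7])
  i=6: ✓ (all of [7,8])
  i=7: ✓ (all of [8,9])
  i=8: ✗ (fails at j=10)

3, 4, 5, 6, 7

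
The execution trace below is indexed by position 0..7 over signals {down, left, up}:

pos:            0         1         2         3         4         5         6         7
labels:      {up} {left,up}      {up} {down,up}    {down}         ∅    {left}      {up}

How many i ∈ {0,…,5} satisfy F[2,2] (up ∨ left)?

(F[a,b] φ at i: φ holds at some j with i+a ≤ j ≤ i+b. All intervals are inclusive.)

4

Evaluate at each i in [0,5]:
  i=0: ✓ (witness j=2)
  i=1: ✓ (witness j=3)
  i=2: ✗ (none in [4,4])
  i=3: ✗ (none in [5,5])
  i=4: ✓ (witness j=6)
  i=5: ✓ (witness j=7)
Positions where it holds: {0, 1, 4, 5} → 4.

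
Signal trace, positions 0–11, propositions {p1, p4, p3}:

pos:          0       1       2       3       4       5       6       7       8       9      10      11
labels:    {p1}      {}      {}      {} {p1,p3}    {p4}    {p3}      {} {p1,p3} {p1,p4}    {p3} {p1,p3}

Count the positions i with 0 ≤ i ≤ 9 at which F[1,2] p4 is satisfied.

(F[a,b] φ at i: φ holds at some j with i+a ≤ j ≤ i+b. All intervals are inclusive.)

Evaluate at each i in [0,9]:
  i=0: ✗ (none in [1,2])
  i=1: ✗ (none in [2,3])
  i=2: ✗ (none in [3,4])
  i=3: ✓ (witness j=5)
  i=4: ✓ (witness j=5)
  i=5: ✗ (none in [6,7])
  i=6: ✗ (none in [7,8])
  i=7: ✓ (witness j=9)
  i=8: ✓ (witness j=9)
  i=9: ✗ (none in [10,11])
Positions where it holds: {3, 4, 7, 8} → 4.

4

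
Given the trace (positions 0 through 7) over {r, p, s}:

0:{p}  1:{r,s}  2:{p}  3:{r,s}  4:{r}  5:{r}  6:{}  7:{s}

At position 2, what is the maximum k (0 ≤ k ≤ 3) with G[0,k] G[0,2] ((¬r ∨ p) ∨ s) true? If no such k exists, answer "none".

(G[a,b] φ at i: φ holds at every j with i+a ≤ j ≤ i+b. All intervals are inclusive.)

G[0,2] ((¬r ∨ p) ∨ s) must hold from j=2 onward; find where it first fails.
  j=2: fails → no k works.

none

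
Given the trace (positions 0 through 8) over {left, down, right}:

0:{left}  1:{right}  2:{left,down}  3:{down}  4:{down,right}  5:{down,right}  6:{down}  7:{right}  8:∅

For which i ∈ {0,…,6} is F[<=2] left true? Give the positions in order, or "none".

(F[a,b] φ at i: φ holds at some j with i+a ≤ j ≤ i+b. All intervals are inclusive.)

Evaluate at each i in [0,6]:
  i=0: ✓ (witness j=0)
  i=1: ✓ (witness j=2)
  i=2: ✓ (witness j=2)
  i=3: ✗ (none in [3,5])
  i=4: ✗ (none in [4,6])
  i=5: ✗ (none in [5,7])
  i=6: ✗ (none in [6,8])

0, 1, 2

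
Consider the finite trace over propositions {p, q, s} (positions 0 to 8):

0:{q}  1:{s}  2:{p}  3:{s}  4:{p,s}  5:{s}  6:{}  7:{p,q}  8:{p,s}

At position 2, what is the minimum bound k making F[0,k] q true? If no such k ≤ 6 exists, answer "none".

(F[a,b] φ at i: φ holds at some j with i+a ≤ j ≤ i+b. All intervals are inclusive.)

5

Scan j = 2,3,… for q:
  j=2: fails
  j=3: fails
  j=4: fails
  j=5: fails
  j=6: fails
  j=7: holds
First hit at j=7, so smallest k = 7-2 = 5.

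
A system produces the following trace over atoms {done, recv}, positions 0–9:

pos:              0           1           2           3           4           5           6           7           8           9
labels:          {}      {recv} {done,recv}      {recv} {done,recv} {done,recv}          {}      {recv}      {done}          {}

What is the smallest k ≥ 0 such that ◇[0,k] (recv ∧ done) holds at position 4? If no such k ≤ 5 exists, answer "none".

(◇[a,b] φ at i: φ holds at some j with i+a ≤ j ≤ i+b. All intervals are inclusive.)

0

Scan j = 4,5,… for (recv ∧ done):
  j=4: holds
First hit at j=4, so smallest k = 4-4 = 0.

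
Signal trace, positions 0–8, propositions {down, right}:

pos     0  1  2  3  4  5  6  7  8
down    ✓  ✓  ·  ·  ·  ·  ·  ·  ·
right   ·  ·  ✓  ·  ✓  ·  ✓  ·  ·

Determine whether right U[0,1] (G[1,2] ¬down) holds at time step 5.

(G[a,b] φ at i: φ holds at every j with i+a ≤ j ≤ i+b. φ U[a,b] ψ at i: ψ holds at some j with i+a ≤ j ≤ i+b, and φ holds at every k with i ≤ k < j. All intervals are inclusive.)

Yes

Need some j in [5,6] with G[1,2] ¬down, and right at every k in [5,j-1].
  j=5: G[1,2] ¬down holds; no prefix to check → satisfied.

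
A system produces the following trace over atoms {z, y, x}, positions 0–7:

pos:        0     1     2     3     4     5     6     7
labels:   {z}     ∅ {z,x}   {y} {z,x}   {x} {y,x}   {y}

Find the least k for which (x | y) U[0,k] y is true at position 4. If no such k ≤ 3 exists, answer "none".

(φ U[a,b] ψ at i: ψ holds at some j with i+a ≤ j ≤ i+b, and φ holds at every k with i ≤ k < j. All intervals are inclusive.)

Need earliest j ≥ 4 with y, and (x | y) at every k in [4,j-1].
  j=4: rhs fails.
  j=5: rhs fails.
  j=6: rhs holds; lhs holds on [4,5]. k = 2.

2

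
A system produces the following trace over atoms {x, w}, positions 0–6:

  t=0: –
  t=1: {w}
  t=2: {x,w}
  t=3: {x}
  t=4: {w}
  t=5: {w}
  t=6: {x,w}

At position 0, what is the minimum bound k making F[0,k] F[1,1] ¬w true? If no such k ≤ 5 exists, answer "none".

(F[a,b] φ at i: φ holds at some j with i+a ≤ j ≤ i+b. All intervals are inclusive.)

2

Scan j = 0,1,… for F[1,1] ¬w:
  j=0: fails
  j=1: fails
  j=2: holds
First hit at j=2, so smallest k = 2-0 = 2.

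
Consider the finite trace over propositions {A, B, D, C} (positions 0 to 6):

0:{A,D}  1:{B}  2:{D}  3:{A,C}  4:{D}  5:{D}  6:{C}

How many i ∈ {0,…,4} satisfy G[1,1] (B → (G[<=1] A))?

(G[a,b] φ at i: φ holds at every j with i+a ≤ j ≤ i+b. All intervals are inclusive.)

Evaluate at each i in [0,4]:
  i=0: ✗ (fails at j=1)
  i=1: ✓ (all of [2,2])
  i=2: ✓ (all of [3,3])
  i=3: ✓ (all of [4,4])
  i=4: ✓ (all of [5,5])
Positions where it holds: {1, 2, 3, 4} → 4.

4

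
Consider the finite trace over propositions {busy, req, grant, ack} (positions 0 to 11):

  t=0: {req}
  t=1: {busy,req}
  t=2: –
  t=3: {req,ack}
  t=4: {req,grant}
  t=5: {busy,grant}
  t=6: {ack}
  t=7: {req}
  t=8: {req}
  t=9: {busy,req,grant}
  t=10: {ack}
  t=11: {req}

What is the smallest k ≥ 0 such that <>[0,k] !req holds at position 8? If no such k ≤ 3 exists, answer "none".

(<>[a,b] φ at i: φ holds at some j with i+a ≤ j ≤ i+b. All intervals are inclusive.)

2

Scan j = 8,9,… for !req:
  j=8: fails
  j=9: fails
  j=10: holds
First hit at j=10, so smallest k = 10-8 = 2.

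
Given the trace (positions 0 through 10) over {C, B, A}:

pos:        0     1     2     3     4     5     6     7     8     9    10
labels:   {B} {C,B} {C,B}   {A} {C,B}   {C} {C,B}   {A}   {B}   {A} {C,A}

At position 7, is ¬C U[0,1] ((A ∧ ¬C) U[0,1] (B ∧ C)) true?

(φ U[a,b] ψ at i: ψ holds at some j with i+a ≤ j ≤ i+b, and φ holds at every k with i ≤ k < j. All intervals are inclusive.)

False

Need some j in [7,8] with ((A ∧ ¬C) U[0,1] (B ∧ C)), and ¬C at every k in [7,j-1].
  j=7: ((A ∧ ¬C) U[0,1] (B ∧ C)) — fails.
  j=8: ((A ∧ ¬C) U[0,1] (B ∧ C)) — fails.
No j in the window works → until fails.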